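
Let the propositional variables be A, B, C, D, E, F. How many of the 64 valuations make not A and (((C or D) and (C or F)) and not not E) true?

Initial set: {(not A and (((C or D) and (C or F)) and not not E))}.
(not A and (((C or D) and (C or F)) and not not E)): α-rule — add not A, (((C or D) and (C or F)) and not not E).
(((C or D) and (C or F)) and not not E): α-rule — add ((C or D) and (C or F)), not not E.
((C or D) and (C or F)): α-rule — add (C or D), (C or F).
not not E: drop double negation, giving E.
(C or D): β-rule — branch into C  //  D.
  branch 1 (add C):
    (C or F): β-rule — branch into C  //  F.
      branch 1.1 (add C):
        ○ open, literals {A=F, C=T, E=T}.
      branch 1.2 (add F):
        ○ open, literals {A=F, C=T, E=T, F=T}.
  branch 2 (add D):
    (C or F): β-rule — branch into C  //  F.
      branch 2.1 (add C):
        ○ open, literals {A=F, C=T, D=T, E=T}.
      branch 2.2 (add F):
        ○ open, literals {A=F, D=T, E=T, F=T}.
0 branches closed, 4 open.
Each open branch fixes some atoms; the unmentioned ones are free. Counting distinct full assignments: branch {A=F, C=T, E=T} (B, D, F) contributes 8 new; branch {A=F, C=T, E=T, F=T} (B, D) contributes 0 new; branch {A=F, C=T, D=T, E=T} (B, F) contributes 0 new; branch {A=F, D=T, E=T, F=T} (B, C) contributes 2 new. Total: 10.

10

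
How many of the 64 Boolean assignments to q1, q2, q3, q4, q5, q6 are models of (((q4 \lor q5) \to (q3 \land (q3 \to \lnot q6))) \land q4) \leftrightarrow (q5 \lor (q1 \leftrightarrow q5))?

20

Initial set: {((((q4 \lor q5) \to (q3 \land (q3 \to \lnot q6))) \land q4) \leftrightarrow (q5 \lor (q1 \leftrightarrow q5)))}.
((((q4 \lor q5) \to (q3 \land (q3 \to \lnot q6))) \land q4) \leftrightarrow (q5 \lor (q1 \leftrightarrow q5))): β-rule — branch into (((q4 \lor q5) \to (q3 \land (q3 \to \lnot q6))) \land q4), (q5 \lor (q1 \leftrightarrow q5))  //  \lnot (((q4 \lor q5) \to (q3 \land (q3 \to \lnot q6))) \land q4), \lnot (q5 \lor (q1 \leftrightarrow q5)).
  branch 1 (add (((q4 \lor q5) \to (q3 \land (q3 \to \lnot q6))) \land q4), (q5 \lor (q1 \leftrightarrow q5))):
    (((q4 \lor q5) \to (q3 \land (q3 \to \lnot q6))) \land q4): α-rule — add ((q4 \lor q5) \to (q3 \land (q3 \to \lnot q6))), q4.
    (q5 \lor (q1 \leftrightarrow q5)): β-rule — branch into q5  //  (q1 \leftrightarrow q5).
      branch 1.1 (add q5):
        ((q4 \lor q5) \to (q3 \land (q3 \to \lnot q6))): β-rule — branch into \lnot (q4 \lor q5)  //  (q3 \land (q3 \to \lnot q6)).
          branch 1.1.1 (add \lnot (q4 \lor q5)):
            \lnot (q4 \lor q5): α-rule — add \lnot q4, \lnot q5.
            × closes — contains both q4 and \lnot q4.
          branch 1.1.2 (add (q3 \land (q3 \to \lnot q6))):
            (q3 \land (q3 \to \lnot q6)): α-rule — add q3, (q3 \to \lnot q6).
            (q3 \to \lnot q6): β-rule — branch into \lnot q3  //  \lnot q6.
              branch 1.1.2.1 (add \lnot q3):
                × closes — contains both q3 and \lnot q3.
              branch 1.1.2.2 (add \lnot q6):
                ○ open, literals {q3=true, q4=true, q5=true, q6=false}.
      branch 1.2 (add (q1 \leftrightarrow q5)):
        ((q4 \lor q5) \to (q3 \land (q3 \to \lnot q6))): β-rule — branch into \lnot (q4 \lor q5)  //  (q3 \land (q3 \to \lnot q6)).
          branch 1.2.1 (add \lnot (q4 \lor q5)):
            \lnot (q4 \lor q5): α-rule — add \lnot q4, \lnot q5.
            × closes — contains both q4 and \lnot q4.
          branch 1.2.2 (add (q3 \land (q3 \to \lnot q6))):
            (q3 \land (q3 \to \lnot q6)): α-rule — add q3, (q3 \to \lnot q6).
            (q1 \leftrightarrow q5): β-rule — branch into q1, q5  //  \lnot q1, \lnot q5.
              branch 1.2.2.1 (add q1, q5):
                (q3 \to \lnot q6): β-rule — branch into \lnot q3  //  \lnot q6.
                  branch 1.2.2.1.1 (add \lnot q3):
                    × closes — contains both q3 and \lnot q3.
                  branch 1.2.2.1.2 (add \lnot q6):
                    ○ open, literals {q1=true, q3=true, q4=true, q5=true, q6=false}.
              branch 1.2.2.2 (add \lnot q1, \lnot q5):
                (q3 \to \lnot q6): β-rule — branch into \lnot q3  //  \lnot q6.
                  branch 1.2.2.2.1 (add \lnot q3):
                    × closes — contains both q3 and \lnot q3.
                  branch 1.2.2.2.2 (add \lnot q6):
                    ○ open, literals {q1=false, q3=true, q4=true, q5=false, q6=false}.
  branch 2 (add \lnot (((q4 \lor q5) \to (q3 \land (q3 \to \lnot q6))) \land q4), \lnot (q5 \lor (q1 \leftrightarrow q5))):
    \lnot (q5 \lor (q1 \leftrightarrow q5)): α-rule — add \lnot q5, \lnot (q1 \leftrightarrow q5).
    \lnot (((q4 \lor q5) \to (q3 \land (q3 \to \lnot q6))) \land q4): β-rule — branch into \lnot ((q4 \lor q5) \to (q3 \land (q3 \to \lnot q6)))  //  \lnot q4.
      branch 2.1 (add \lnot ((q4 \lor q5) \to (q3 \land (q3 \to \lnot q6)))):
        \lnot ((q4 \lor q5) \to (q3 \land (q3 \to \lnot q6))): α-rule — add (q4 \lor q5), \lnot (q3 \land (q3 \to \lnot q6)).
        \lnot (q1 \leftrightarrow q5): β-rule — branch into q1, \lnot q5  //  \lnot q1, q5.
          branch 2.1.1 (add q1, \lnot q5):
            (q4 \lor q5): β-rule — branch into q4  //  q5.
              branch 2.1.1.1 (add q4):
                \lnot (q3 \land (q3 \to \lnot q6)): β-rule — branch into \lnot q3  //  \lnot (q3 \to \lnot q6).
                  branch 2.1.1.1.1 (add \lnot q3):
                    ○ open, literals {q1=true, q3=false, q4=true, q5=false}.
                  branch 2.1.1.1.2 (add \lnot (q3 \to \lnot q6)):
                    \lnot (q3 \to \lnot q6): α-rule — add q3, \lnot \lnot q6.
                    ○ open, literals {q1=true, q3=true, q4=true, q5=false, q6=true}.
              branch 2.1.1.2 (add q5):
                × closes — contains both q5 and \lnot q5.
          branch 2.1.2 (add \lnot q1, q5):
            × closes — contains both q5 and \lnot q5.
      branch 2.2 (add \lnot q4):
        \lnot (q1 \leftrightarrow q5): β-rule — branch into q1, \lnot q5  //  \lnot q1, q5.
          branch 2.2.1 (add q1, \lnot q5):
            ○ open, literals {q1=true, q4=false, q5=false}.
          branch 2.2.2 (add \lnot q1, q5):
            × closes — contains both q5 and \lnot q5.
8 branches closed, 6 open.
Each open branch fixes some atoms; the unmentioned ones are free. Counting distinct full assignments: branch {q3=true, q4=true, q5=true, q6=false} (q1, q2) contributes 4 new; branch {q1=true, q3=true, q4=true, q5=true, q6=false} (q2) contributes 0 new; branch {q1=false, q3=true, q4=true, q5=false, q6=false} (q2) contributes 2 new; branch {q1=true, q3=false, q4=true, q5=false} (q2, q6) contributes 4 new; branch {q1=true, q3=true, q4=true, q5=false, q6=true} (q2) contributes 2 new; branch {q1=true, q4=false, q5=false} (q2, q3, q6) contributes 8 new. Total: 20.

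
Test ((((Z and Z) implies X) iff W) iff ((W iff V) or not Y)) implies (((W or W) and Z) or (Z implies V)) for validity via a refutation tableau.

Not valid

Assume the negation and expand:
Initial set: {not (((((Z and Z) implies X) iff W) iff ((W iff V) or not Y)) implies (((W or W) and Z) or (Z implies V)))}.
not (((((Z and Z) implies X) iff W) iff ((W iff V) or not Y)) implies (((W or W) and Z) or (Z implies V))): α-rule — add ((((Z and Z) implies X) iff W) iff ((W iff V) or not Y)), not (((W or W) and Z) or (Z implies V)).
not (((W or W) and Z) or (Z implies V)): α-rule — add not ((W or W) and Z), not (Z implies V).
not (Z implies V): α-rule — add Z, not V.
((((Z and Z) implies X) iff W) iff ((W iff V) or not Y)): β-rule — branch into (((Z and Z) implies X) iff W), ((W iff V) or not Y)  //  not (((Z and Z) implies X) iff W), not ((W iff V) or not Y).
  branch 1 (add (((Z and Z) implies X) iff W), ((W iff V) or not Y)):
    not ((W or W) and Z): β-rule — branch into not (W or W)  //  not Z.
      branch 1.1 (add not (W or W)):
        not (W or W): α-rule — add not W, not W.
        (((Z and Z) implies X) iff W): β-rule — branch into ((Z and Z) implies X), W  //  not ((Z and Z) implies X), not W.
          branch 1.1.1 (add ((Z and Z) implies X), W):
            × closes — contains both W and not W.
          branch 1.1.2 (add not ((Z and Z) implies X), not W):
            not ((Z and Z) implies X): α-rule — add (Z and Z), not X.
            (Z and Z): α-rule — add Z, Z.
            ((W iff V) or not Y): β-rule — branch into (W iff V)  //  not Y.
              branch 1.1.2.1 (add (W iff V)):
                (W iff V): β-rule — branch into W, V  //  not W, not V.
                  branch 1.1.2.1.1 (add W, V):
                    × closes — contains both W and not W.
                  branch 1.1.2.1.2 (add not W, not V):
                    ○ open, literals {V=0, W=0, X=0, Z=1}.
              branch 1.1.2.2 (add not Y):
                ○ open, literals {V=0, W=0, X=0, Y=0, Z=1}.
      branch 1.2 (add not Z):
        × closes — contains both Z and not Z.
  branch 2 (add not (((Z and Z) implies X) iff W), not ((W iff V) or not Y)):
    not ((W iff V) or not Y): α-rule — add not (W iff V), not not Y.
    not ((W or W) and Z): β-rule — branch into not (W or W)  //  not Z.
      branch 2.1 (add not (W or W)):
        not (W or W): α-rule — add not W, not W.
        not (((Z and Z) implies X) iff W): β-rule — branch into ((Z and Z) implies X), not W  //  not ((Z and Z) implies X), W.
          branch 2.1.1 (add ((Z and Z) implies X), not W):
            not (W iff V): β-rule — branch into W, not V  //  not W, V.
              branch 2.1.1.1 (add W, not V):
                × closes — contains both W and not W.
              branch 2.1.1.2 (add not W, V):
                × closes — contains both V and not V.
          branch 2.1.2 (add not ((Z and Z) implies X), W):
            × closes — contains both W and not W.
      branch 2.2 (add not Z):
        × closes — contains both Z and not Z.
7 branches closed, 2 open.
An open branch gives a countermodel: V=0, W=0, X=0, Z=1 (unmentioned atoms arbitrary); under it the original formula is false.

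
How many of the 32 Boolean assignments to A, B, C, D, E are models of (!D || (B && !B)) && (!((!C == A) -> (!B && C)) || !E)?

Initial set: {((!D || (B && !B)) && (!((!C == A) -> (!B && C)) || !E))}.
((!D || (B && !B)) && (!((!C == A) -> (!B && C)) || !E)): α-rule — add (!D || (B && !B)), (!((!C == A) -> (!B && C)) || !E).
(!D || (B && !B)): β-rule — branch into !D  //  (B && !B).
  branch 1 (add !D):
    (!((!C == A) -> (!B && C)) || !E): β-rule — branch into !((!C == A) -> (!B && C))  //  !E.
      branch 1.1 (add !((!C == A) -> (!B && C))):
        !((!C == A) -> (!B && C)): α-rule — add (!C == A), !(!B && C).
        (!C == A): β-rule — branch into !C, A  //  !!C, !A.
          branch 1.1.1 (add !C, A):
            !(!B && C): β-rule — branch into !!B  //  !C.
              branch 1.1.1.1 (add !!B):
                ○ open, literals {A=T, B=T, C=F, D=F}.
              branch 1.1.1.2 (add !C):
                ○ open, literals {A=T, C=F, D=F}.
          branch 1.1.2 (add !!C, !A):
            !(!B && C): β-rule — branch into !!B  //  !C.
              branch 1.1.2.1 (add !!B):
                ○ open, literals {A=F, B=T, C=T, D=F}.
              branch 1.1.2.2 (add !C):
                × closes — contains both C and !C.
      branch 1.2 (add !E):
        ○ open, literals {D=F, E=F}.
  branch 2 (add (B && !B)):
    (B && !B): α-rule — add B, !B.
    × closes — contains both B and !B.
2 branches closed, 4 open.
Each open branch fixes some atoms; the unmentioned ones are free. Counting distinct full assignments: branch {A=T, B=T, C=F, D=F} (E) contributes 2 new; branch {A=T, C=F, D=F} (B, E) contributes 2 new; branch {A=F, B=T, C=T, D=F} (E) contributes 2 new; branch {D=F, E=F} (A, B, C) contributes 5 new. Total: 11.

11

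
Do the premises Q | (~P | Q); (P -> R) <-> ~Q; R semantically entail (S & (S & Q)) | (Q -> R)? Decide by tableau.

Yes

Initial set: {(Q | (~P | Q)); ((P -> R) <-> ~Q); R; ~((S & (S & Q)) | (Q -> R))}.
~((S & (S & Q)) | (Q -> R)): α-rule — add ~(S & (S & Q)), ~(Q -> R).
~(Q -> R): α-rule — add Q, ~R.
× closes — contains both R and ~R.
All 1 branch closes.
Every branch closed, so the premises entail the conclusion.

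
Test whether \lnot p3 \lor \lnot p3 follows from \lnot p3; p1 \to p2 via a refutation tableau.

Yes

Initial set: {\lnot p3; (p1 \to p2); \lnot (\lnot p3 \lor \lnot p3)}.
\lnot (\lnot p3 \lor \lnot p3): α-rule — add \lnot \lnot p3, \lnot \lnot p3.
× closes — contains both p3 and \lnot p3.
All 1 branch closes.
Every branch closed, so the premises entail the conclusion.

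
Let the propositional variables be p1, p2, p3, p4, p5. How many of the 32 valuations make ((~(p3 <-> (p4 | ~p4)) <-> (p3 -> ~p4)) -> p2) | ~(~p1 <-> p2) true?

26

Initial set: {(((~(p3 <-> (p4 | ~p4)) <-> (p3 -> ~p4)) -> p2) | ~(~p1 <-> p2))}.
(((~(p3 <-> (p4 | ~p4)) <-> (p3 -> ~p4)) -> p2) | ~(~p1 <-> p2)): β-rule — branch into ((~(p3 <-> (p4 | ~p4)) <-> (p3 -> ~p4)) -> p2)  //  ~(~p1 <-> p2).
  branch 1 (add ((~(p3 <-> (p4 | ~p4)) <-> (p3 -> ~p4)) -> p2)):
    ((~(p3 <-> (p4 | ~p4)) <-> (p3 -> ~p4)) -> p2): β-rule — branch into ~(~(p3 <-> (p4 | ~p4)) <-> (p3 -> ~p4))  //  p2.
      branch 1.1 (add ~(~(p3 <-> (p4 | ~p4)) <-> (p3 -> ~p4))):
        ~(~(p3 <-> (p4 | ~p4)) <-> (p3 -> ~p4)): β-rule — branch into ~(p3 <-> (p4 | ~p4)), ~(p3 -> ~p4)  //  ~~(p3 <-> (p4 | ~p4)), (p3 -> ~p4).
          branch 1.1.1 (add ~(p3 <-> (p4 | ~p4)), ~(p3 -> ~p4)):
            ~(p3 -> ~p4): α-rule — add p3, ~~p4.
            ~(p3 <-> (p4 | ~p4)): β-rule — branch into p3, ~(p4 | ~p4)  //  ~p3, (p4 | ~p4).
              branch 1.1.1.1 (add p3, ~(p4 | ~p4)):
                ~(p4 | ~p4): α-rule — add ~p4, ~~p4.
                × closes — contains both p4 and ~p4.
              branch 1.1.1.2 (add ~p3, (p4 | ~p4)):
                × closes — contains both p3 and ~p3.
          branch 1.1.2 (add ~~(p3 <-> (p4 | ~p4)), (p3 -> ~p4)):
            ~~(p3 <-> (p4 | ~p4)): β-rule — branch into p3, (p4 | ~p4)  //  ~p3, ~(p4 | ~p4).
              branch 1.1.2.1 (add p3, (p4 | ~p4)):
                (p3 -> ~p4): β-rule — branch into ~p3  //  ~p4.
                  branch 1.1.2.1.1 (add ~p3):
                    × closes — contains both p3 and ~p3.
                  branch 1.1.2.1.2 (add ~p4):
                    (p4 | ~p4): β-rule — branch into p4  //  ~p4.
                      branch 1.1.2.1.2.1 (add p4):
                        × closes — contains both p4 and ~p4.
                      branch 1.1.2.1.2.2 (add ~p4):
                        ○ open, literals {p3=true, p4=false}.
              branch 1.1.2.2 (add ~p3, ~(p4 | ~p4)):
                ~(p4 | ~p4): α-rule — add ~p4, ~~p4.
                × closes — contains both p4 and ~p4.
      branch 1.2 (add p2):
        ○ open, literals {p2=true}.
  branch 2 (add ~(~p1 <-> p2)):
    ~(~p1 <-> p2): β-rule — branch into ~p1, ~p2  //  ~~p1, p2.
      branch 2.1 (add ~p1, ~p2):
        ○ open, literals {p1=false, p2=false}.
      branch 2.2 (add ~~p1, p2):
        ○ open, literals {p1=true, p2=true}.
5 branches closed, 4 open.
Each open branch fixes some atoms; the unmentioned ones are free. Counting distinct full assignments: branch {p3=true, p4=false} (p1, p2, p5) contributes 8 new; branch {p2=true} (p1, p3, p4, p5) contributes 12 new; branch {p1=false, p2=false} (p3, p4, p5) contributes 6 new; branch {p1=true, p2=true} (p3, p4, p5) contributes 0 new. Total: 26.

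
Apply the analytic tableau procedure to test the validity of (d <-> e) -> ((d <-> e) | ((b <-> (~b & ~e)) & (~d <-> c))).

Assume the negation and expand:
Initial set: {F ((d <-> e) -> ((d <-> e) | ((b <-> (~b & ~e)) & (~d <-> c))))}.
F ((d <-> e) -> ((d <-> e) | ((b <-> (~b & ~e)) & (~d <-> c)))): α-rule — add T (d <-> e), F ((d <-> e) | ((b <-> (~b & ~e)) & (~d <-> c))).
F ((d <-> e) | ((b <-> (~b & ~e)) & (~d <-> c))): α-rule — add F (d <-> e), F ((b <-> (~b & ~e)) & (~d <-> c)).
T (d <-> e): β-rule — branch into T d, T e  //  F d, F e.
  branch 1 (add T d, T e):
    F (d <-> e): β-rule — branch into T d, F e  //  F d, T e.
      branch 1.1 (add T d, F e):
        × closes — contains both e and ~e.
      branch 1.2 (add F d, T e):
        × closes — contains both d and ~d.
  branch 2 (add F d, F e):
    F (d <-> e): β-rule — branch into T d, F e  //  F d, T e.
      branch 2.1 (add T d, F e):
        × closes — contains both d and ~d.
      branch 2.2 (add F d, T e):
        × closes — contains both e and ~e.
All 4 branches close.
Every branch closed, so the negation is unsatisfiable and the formula is valid.

Valid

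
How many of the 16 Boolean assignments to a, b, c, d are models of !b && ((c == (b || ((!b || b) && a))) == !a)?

Initial set: {(!b && ((c == (b || ((!b || b) && a))) == !a))}.
(!b && ((c == (b || ((!b || b) && a))) == !a)): α-rule — add !b, ((c == (b || ((!b || b) && a))) == !a).
((c == (b || ((!b || b) && a))) == !a): β-rule — branch into (c == (b || ((!b || b) && a))), !a  //  !(c == (b || ((!b || b) && a))), !!a.
  branch 1 (add (c == (b || ((!b || b) && a))), !a):
    (c == (b || ((!b || b) && a))): β-rule — branch into c, (b || ((!b || b) && a))  //  !c, !(b || ((!b || b) && a)).
      branch 1.1 (add c, (b || ((!b || b) && a))):
        (b || ((!b || b) && a)): β-rule — branch into b  //  ((!b || b) && a).
          branch 1.1.1 (add b):
            × closes — contains both b and !b.
          branch 1.1.2 (add ((!b || b) && a)):
            ((!b || b) && a): α-rule — add (!b || b), a.
            × closes — contains both a and !a.
      branch 1.2 (add !c, !(b || ((!b || b) && a))):
        !(b || ((!b || b) && a)): α-rule — add !b, !((!b || b) && a).
        !((!b || b) && a): β-rule — branch into !(!b || b)  //  !a.
          branch 1.2.1 (add !(!b || b)):
            !(!b || b): α-rule — add !!b, !b.
            × closes — contains both b and !b.
          branch 1.2.2 (add !a):
            ○ open, literals {a=0, b=0, c=0}.
  branch 2 (add !(c == (b || ((!b || b) && a))), !!a):
    !(c == (b || ((!b || b) && a))): β-rule — branch into c, !(b || ((!b || b) && a))  //  !c, (b || ((!b || b) && a)).
      branch 2.1 (add c, !(b || ((!b || b) && a))):
        !(b || ((!b || b) && a)): α-rule — add !b, !((!b || b) && a).
        !((!b || b) && a): β-rule — branch into !(!b || b)  //  !a.
          branch 2.1.1 (add !(!b || b)):
            !(!b || b): α-rule — add !!b, !b.
            × closes — contains both b and !b.
          branch 2.1.2 (add !a):
            × closes — contains both a and !a.
      branch 2.2 (add !c, (b || ((!b || b) && a))):
        (b || ((!b || b) && a)): β-rule — branch into b  //  ((!b || b) && a).
          branch 2.2.1 (add b):
            × closes — contains both b and !b.
          branch 2.2.2 (add ((!b || b) && a)):
            ((!b || b) && a): α-rule — add (!b || b), a.
            (!b || b): β-rule — branch into !b  //  b.
              branch 2.2.2.1 (add !b):
                ○ open, literals {a=1, b=0, c=0}.
              branch 2.2.2.2 (add b):
                × closes — contains both b and !b.
7 branches closed, 2 open.
Each open branch fixes some atoms; the unmentioned ones are free. Counting distinct full assignments: branch {a=0, b=0, c=0} (d) contributes 2 new; branch {a=1, b=0, c=0} (d) contributes 2 new. Total: 4.

4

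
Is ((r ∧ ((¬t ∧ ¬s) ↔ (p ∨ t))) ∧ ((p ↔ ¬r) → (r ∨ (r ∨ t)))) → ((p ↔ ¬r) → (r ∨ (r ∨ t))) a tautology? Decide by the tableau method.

Assume the negation and expand:
Initial set: {¬(((r ∧ ((¬t ∧ ¬s) ↔ (p ∨ t))) ∧ ((p ↔ ¬r) → (r ∨ (r ∨ t)))) → ((p ↔ ¬r) → (r ∨ (r ∨ t))))}.
¬(((r ∧ ((¬t ∧ ¬s) ↔ (p ∨ t))) ∧ ((p ↔ ¬r) → (r ∨ (r ∨ t)))) → ((p ↔ ¬r) → (r ∨ (r ∨ t)))): α-rule — add ((r ∧ ((¬t ∧ ¬s) ↔ (p ∨ t))) ∧ ((p ↔ ¬r) → (r ∨ (r ∨ t)))), ¬((p ↔ ¬r) → (r ∨ (r ∨ t))).
((r ∧ ((¬t ∧ ¬s) ↔ (p ∨ t))) ∧ ((p ↔ ¬r) → (r ∨ (r ∨ t)))): α-rule — add (r ∧ ((¬t ∧ ¬s) ↔ (p ∨ t))), ((p ↔ ¬r) → (r ∨ (r ∨ t))).
¬((p ↔ ¬r) → (r ∨ (r ∨ t))): α-rule — add (p ↔ ¬r), ¬(r ∨ (r ∨ t)).
(r ∧ ((¬t ∧ ¬s) ↔ (p ∨ t))): α-rule — add r, ((¬t ∧ ¬s) ↔ (p ∨ t)).
¬(r ∨ (r ∨ t)): α-rule — add ¬r, ¬(r ∨ t).
× closes — contains both r and ¬r.
All 1 branch closes.
Every branch closed, so the negation is unsatisfiable and the formula is valid.

Valid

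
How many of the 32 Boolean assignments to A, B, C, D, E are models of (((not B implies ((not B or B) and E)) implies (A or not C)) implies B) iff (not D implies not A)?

18

Initial set: {((((not B implies ((not B or B) and E)) implies (A or not C)) implies B) iff (not D implies not A))}.
((((not B implies ((not B or B) and E)) implies (A or not C)) implies B) iff (not D implies not A)): β-rule — branch into (((not B implies ((not B or B) and E)) implies (A or not C)) implies B), (not D implies not A)  //  not (((not B implies ((not B or B) and E)) implies (A or not C)) implies B), not (not D implies not A).
  branch 1 (add (((not B implies ((not B or B) and E)) implies (A or not C)) implies B), (not D implies not A)):
    (((not B implies ((not B or B) and E)) implies (A or not C)) implies B): β-rule — branch into not ((not B implies ((not B or B) and E)) implies (A or not C))  //  B.
      branch 1.1 (add not ((not B implies ((not B or B) and E)) implies (A or not C))):
        not ((not B implies ((not B or B) and E)) implies (A or not C)): α-rule — add (not B implies ((not B or B) and E)), not (A or not C).
        not (A or not C): α-rule — add not A, not not C.
        (not D implies not A): β-rule — branch into not not D  //  not A.
          branch 1.1.1 (add not not D):
            (not B implies ((not B or B) and E)): β-rule — branch into not not B  //  ((not B or B) and E).
              branch 1.1.1.1 (add not not B):
                ○ open, literals {A=0, B=1, C=1, D=1}.
              branch 1.1.1.2 (add ((not B or B) and E)):
                ((not B or B) and E): α-rule — add (not B or B), E.
                (not B or B): β-rule — branch into not B  //  B.
                  branch 1.1.1.2.1 (add not B):
                    ○ open, literals {A=0, B=0, C=1, D=1, E=1}.
                  branch 1.1.1.2.2 (add B):
                    ○ open, literals {A=0, B=1, C=1, D=1, E=1}.
          branch 1.1.2 (add not A):
            (not B implies ((not B or B) and E)): β-rule — branch into not not B  //  ((not B or B) and E).
              branch 1.1.2.1 (add not not B):
                ○ open, literals {A=0, B=1, C=1}.
              branch 1.1.2.2 (add ((not B or B) and E)):
                ((not B or B) and E): α-rule — add (not B or B), E.
                (not B or B): β-rule — branch into not B  //  B.
                  branch 1.1.2.2.1 (add not B):
                    ○ open, literals {A=0, B=0, C=1, E=1}.
                  branch 1.1.2.2.2 (add B):
                    ○ open, literals {A=0, B=1, C=1, E=1}.
      branch 1.2 (add B):
        (not D implies not A): β-rule — branch into not not D  //  not A.
          branch 1.2.1 (add not not D):
            ○ open, literals {B=1, D=1}.
          branch 1.2.2 (add not A):
            ○ open, literals {A=0, B=1}.
  branch 2 (add not (((not B implies ((not B or B) and E)) implies (A or not C)) implies B), not (not D implies not A)):
    not (((not B implies ((not B or B) and E)) implies (A or not C)) implies B): α-rule — add ((not B implies ((not B or B) and E)) implies (A or not C)), not B.
    not (not D implies not A): α-rule — add not D, not not A.
    ((not B implies ((not B or B) and E)) implies (A or not C)): β-rule — branch into not (not B implies ((not B or B) and E))  //  (A or not C).
      branch 2.1 (add not (not B implies ((not B or B) and E))):
        not (not B implies ((not B or B) and E)): α-rule — add not B, not ((not B or B) and E).
        not ((not B or B) and E): β-rule — branch into not (not B or B)  //  not E.
          branch 2.1.1 (add not (not B or B)):
            not (not B or B): α-rule — add not not B, not B.
            × closes — contains both B and not B.
          branch 2.1.2 (add not E):
            ○ open, literals {A=1, B=0, D=0, E=0}.
      branch 2.2 (add (A or not C)):
        (A or not C): β-rule — branch into A  //  not C.
          branch 2.2.1 (add A):
            ○ open, literals {A=1, B=0, D=0}.
          branch 2.2.2 (add not C):
            ○ open, literals {A=1, B=0, C=0, D=0}.
1 branch closed, 11 open.
Each open branch fixes some atoms; the unmentioned ones are free. Counting distinct full assignments: branch {A=0, B=1, C=1, D=1} (E) contributes 2 new; branch {A=0, B=0, C=1, D=1, E=1} (none free) contributes 1 new; branch {A=0, B=1, C=1, D=1, E=1} (none free) contributes 0 new; branch {A=0, B=1, C=1} (D, E) contributes 2 new; branch {A=0, B=0, C=1, E=1} (D) contributes 1 new; branch {A=0, B=1, C=1, E=1} (D) contributes 0 new; branch {B=1, D=1} (A, C, E) contributes 6 new; branch {A=0, B=1} (C, D, E) contributes 2 new; branch {A=1, B=0, D=0, E=0} (C) contributes 2 new; branch {A=1, B=0, D=0} (C, E) contributes 2 new; branch {A=1, B=0, C=0, D=0} (E) contributes 0 new. Total: 18.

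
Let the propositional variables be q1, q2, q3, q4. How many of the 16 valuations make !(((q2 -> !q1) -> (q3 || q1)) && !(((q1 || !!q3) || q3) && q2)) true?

10

Initial set: {!(((q2 -> !q1) -> (q3 || q1)) && !(((q1 || !!q3) || q3) && q2))}.
!(((q2 -> !q1) -> (q3 || q1)) && !(((q1 || !!q3) || q3) && q2)): β-rule — branch into !((q2 -> !q1) -> (q3 || q1))  //  !!(((q1 || !!q3) || q3) && q2).
  branch 1 (add !((q2 -> !q1) -> (q3 || q1))):
    !((q2 -> !q1) -> (q3 || q1)): α-rule — add (q2 -> !q1), !(q3 || q1).
    !(q3 || q1): α-rule — add !q3, !q1.
    (q2 -> !q1): β-rule — branch into !q2  //  !q1.
      branch 1.1 (add !q2):
        ○ open, literals {q1=F, q2=F, q3=F}.
      branch 1.2 (add !q1):
        ○ open, literals {q1=F, q3=F}.
  branch 2 (add !!(((q1 || !!q3) || q3) && q2)):
    !!(((q1 || !!q3) || q3) && q2): α-rule — add ((q1 || !!q3) || q3), q2.
    ((q1 || !!q3) || q3): β-rule — branch into (q1 || !!q3)  //  q3.
      branch 2.1 (add (q1 || !!q3)):
        (q1 || !!q3): β-rule — branch into q1  //  !!q3.
          branch 2.1.1 (add q1):
            ○ open, literals {q1=T, q2=T}.
          branch 2.1.2 (add !!q3):
            !!q3: drop double negation, giving q3.
            ○ open, literals {q2=T, q3=T}.
      branch 2.2 (add q3):
        ○ open, literals {q2=T, q3=T}.
0 branches closed, 5 open.
Each open branch fixes some atoms; the unmentioned ones are free. Counting distinct full assignments: branch {q1=F, q2=F, q3=F} (q4) contributes 2 new; branch {q1=F, q3=F} (q2, q4) contributes 2 new; branch {q1=T, q2=T} (q3, q4) contributes 4 new; branch {q2=T, q3=T} (q1, q4) contributes 2 new; branch {q2=T, q3=T} (q1, q4) contributes 0 new. Total: 10.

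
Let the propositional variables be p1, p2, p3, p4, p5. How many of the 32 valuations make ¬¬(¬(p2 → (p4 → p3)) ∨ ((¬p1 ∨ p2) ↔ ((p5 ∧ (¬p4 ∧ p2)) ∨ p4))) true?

20

Initial set: {¬¬(¬(p2 → (p4 → p3)) ∨ ((¬p1 ∨ p2) ↔ ((p5 ∧ (¬p4 ∧ p2)) ∨ p4)))}.
¬¬(¬(p2 → (p4 → p3)) ∨ ((¬p1 ∨ p2) ↔ ((p5 ∧ (¬p4 ∧ p2)) ∨ p4))): drop double negation, giving (¬(p2 → (p4 → p3)) ∨ ((¬p1 ∨ p2) ↔ ((p5 ∧ (¬p4 ∧ p2)) ∨ p4))).
(¬(p2 → (p4 → p3)) ∨ ((¬p1 ∨ p2) ↔ ((p5 ∧ (¬p4 ∧ p2)) ∨ p4))): β-rule — branch into ¬(p2 → (p4 → p3))  //  ((¬p1 ∨ p2) ↔ ((p5 ∧ (¬p4 ∧ p2)) ∨ p4)).
  branch 1 (add ¬(p2 → (p4 → p3))):
    ¬(p2 → (p4 → p3)): α-rule — add p2, ¬(p4 → p3).
    ¬(p4 → p3): α-rule — add p4, ¬p3.
    ○ open, literals {p2=true, p3=false, p4=true}.
  branch 2 (add ((¬p1 ∨ p2) ↔ ((p5 ∧ (¬p4 ∧ p2)) ∨ p4))):
    ((¬p1 ∨ p2) ↔ ((p5 ∧ (¬p4 ∧ p2)) ∨ p4)): β-rule — branch into (¬p1 ∨ p2), ((p5 ∧ (¬p4 ∧ p2)) ∨ p4)  //  ¬(¬p1 ∨ p2), ¬((p5 ∧ (¬p4 ∧ p2)) ∨ p4).
      branch 2.1 (add (¬p1 ∨ p2), ((p5 ∧ (¬p4 ∧ p2)) ∨ p4)):
        (¬p1 ∨ p2): β-rule — branch into ¬p1  //  p2.
          branch 2.1.1 (add ¬p1):
            ((p5 ∧ (¬p4 ∧ p2)) ∨ p4): β-rule — branch into (p5 ∧ (¬p4 ∧ p2))  //  p4.
              branch 2.1.1.1 (add (p5 ∧ (¬p4 ∧ p2))):
                (p5 ∧ (¬p4 ∧ p2)): α-rule — add p5, (¬p4 ∧ p2).
                (¬p4 ∧ p2): α-rule — add ¬p4, p2.
                ○ open, literals {p1=false, p2=true, p4=false, p5=true}.
              branch 2.1.1.2 (add p4):
                ○ open, literals {p1=false, p4=true}.
          branch 2.1.2 (add p2):
            ((p5 ∧ (¬p4 ∧ p2)) ∨ p4): β-rule — branch into (p5 ∧ (¬p4 ∧ p2))  //  p4.
              branch 2.1.2.1 (add (p5 ∧ (¬p4 ∧ p2))):
                (p5 ∧ (¬p4 ∧ p2)): α-rule — add p5, (¬p4 ∧ p2).
                (¬p4 ∧ p2): α-rule — add ¬p4, p2.
                ○ open, literals {p2=true, p4=false, p5=true}.
              branch 2.1.2.2 (add p4):
                ○ open, literals {p2=true, p4=true}.
      branch 2.2 (add ¬(¬p1 ∨ p2), ¬((p5 ∧ (¬p4 ∧ p2)) ∨ p4)):
        ¬(¬p1 ∨ p2): α-rule — add ¬¬p1, ¬p2.
        ¬((p5 ∧ (¬p4 ∧ p2)) ∨ p4): α-rule — add ¬(p5 ∧ (¬p4 ∧ p2)), ¬p4.
        ¬(p5 ∧ (¬p4 ∧ p2)): β-rule — branch into ¬p5  //  ¬(¬p4 ∧ p2).
          branch 2.2.1 (add ¬p5):
            ○ open, literals {p1=true, p2=false, p4=false, p5=false}.
          branch 2.2.2 (add ¬(¬p4 ∧ p2)):
            ¬(¬p4 ∧ p2): β-rule — branch into ¬¬p4  //  ¬p2.
              branch 2.2.2.1 (add ¬¬p4):
                × closes — contains both p4 and ¬p4.
              branch 2.2.2.2 (add ¬p2):
                ○ open, literals {p1=true, p2=false, p4=false}.
1 branch closed, 7 open.
Each open branch fixes some atoms; the unmentioned ones are free. Counting distinct full assignments: branch {p2=true, p3=false, p4=true} (p1, p5) contributes 4 new; branch {p1=false, p2=true, p4=false, p5=true} (p3) contributes 2 new; branch {p1=false, p4=true} (p2, p3, p5) contributes 6 new; branch {p2=true, p4=false, p5=true} (p1, p3) contributes 2 new; branch {p2=true, p4=true} (p1, p3, p5) contributes 2 new; branch {p1=true, p2=false, p4=false, p5=false} (p3) contributes 2 new; branch {p1=true, p2=false, p4=false} (p3, p5) contributes 2 new. Total: 20.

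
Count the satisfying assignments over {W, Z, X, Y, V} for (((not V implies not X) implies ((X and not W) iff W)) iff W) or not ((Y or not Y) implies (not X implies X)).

Initial set: {T ((((not V implies not X) implies ((X and not W) iff W)) iff W) or not ((Y or not Y) implies (not X implies X)))}.
T ((((not V implies not X) implies ((X and not W) iff W)) iff W) or not ((Y or not Y) implies (not X implies X))): β-rule — branch into T (((not V implies not X) implies ((X and not W) iff W)) iff W)  //  T not ((Y or not Y) implies (not X implies X)).
  branch 1 (add T (((not V implies not X) implies ((X and not W) iff W)) iff W)):
    T (((not V implies not X) implies ((X and not W) iff W)) iff W): β-rule — branch into T ((not V implies not X) implies ((X and not W) iff W)), T W  //  F ((not V implies not X) implies ((X and not W) iff W)), F W.
      branch 1.1 (add T ((not V implies not X) implies ((X and not W) iff W)), T W):
        T ((not V implies not X) implies ((X and not W) iff W)): β-rule — branch into F (not V implies not X)  //  T ((X and not W) iff W).
          branch 1.1.1 (add F (not V implies not X)):
            F (not V implies not X): α-rule — add T not V, F not X.
            ○ open, literals {V=F, W=T, X=T}.
          branch 1.1.2 (add T ((X and not W) iff W)):
            T ((X and not W) iff W): β-rule — branch into T (X and not W), T W  //  F (X and not W), F W.
              branch 1.1.2.1 (add T (X and not W), T W):
                T (X and not W): α-rule — add T X, T not W.
                × closes — contains both W and not W.
              branch 1.1.2.2 (add F (X and not W), F W):
                × closes — contains both W and not W.
      branch 1.2 (add F ((not V implies not X) implies ((X and not W) iff W)), F W):
        F ((not V implies not X) implies ((X and not W) iff W)): α-rule — add T (not V implies not X), F ((X and not W) iff W).
        T (not V implies not X): β-rule — branch into F not V  //  T not X.
          branch 1.2.1 (add F not V):
            F ((X and not W) iff W): β-rule — branch into T (X and not W), F W  //  F (X and not W), T W.
              branch 1.2.1.1 (add T (X and not W), F W):
                T (X and not W): α-rule — add T X, T not W.
                ○ open, literals {V=T, W=F, X=T}.
              branch 1.2.1.2 (add F (X and not W), T W):
                × closes — contains both W and not W.
          branch 1.2.2 (add T not X):
            F ((X and not W) iff W): β-rule — branch into T (X and not W), F W  //  F (X and not W), T W.
              branch 1.2.2.1 (add T (X and not W), F W):
                T (X and not W): α-rule — add T X, T not W.
                × closes — contains both X and not X.
              branch 1.2.2.2 (add F (X and not W), T W):
                × closes — contains both W and not W.
  branch 2 (add T not ((Y or not Y) implies (not X implies X))):
    T not ((Y or not Y) implies (not X implies X)): α-rule — add T (Y or not Y), F (not X implies X).
    F (not X implies X): α-rule — add T not X, F X.
    T (Y or not Y): β-rule — branch into T Y  //  T not Y.
      branch 2.1 (add T Y):
        ○ open, literals {X=F, Y=T}.
      branch 2.2 (add T not Y):
        ○ open, literals {X=F, Y=F}.
5 branches closed, 4 open.
Each open branch fixes some atoms; the unmentioned ones are free. Counting distinct full assignments: branch {V=F, W=T, X=T} (Z, Y) contributes 4 new; branch {V=T, W=F, X=T} (Z, Y) contributes 4 new; branch {X=F, Y=T} (W, Z, V) contributes 8 new; branch {X=F, Y=F} (W, Z, V) contributes 8 new. Total: 24.

24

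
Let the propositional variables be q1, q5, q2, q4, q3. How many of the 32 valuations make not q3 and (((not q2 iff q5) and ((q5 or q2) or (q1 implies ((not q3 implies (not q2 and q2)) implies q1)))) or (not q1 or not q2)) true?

14

Initial set: {(not q3 and (((not q2 iff q5) and ((q5 or q2) or (q1 implies ((not q3 implies (not q2 and q2)) implies q1)))) or (not q1 or not q2)))}.
(not q3 and (((not q2 iff q5) and ((q5 or q2) or (q1 implies ((not q3 implies (not q2 and q2)) implies q1)))) or (not q1 or not q2))): α-rule — add not q3, (((not q2 iff q5) and ((q5 or q2) or (q1 implies ((not q3 implies (not q2 and q2)) implies q1)))) or (not q1 or not q2)).
(((not q2 iff q5) and ((q5 or q2) or (q1 implies ((not q3 implies (not q2 and q2)) implies q1)))) or (not q1 or not q2)): β-rule — branch into ((not q2 iff q5) and ((q5 or q2) or (q1 implies ((not q3 implies (not q2 and q2)) implies q1))))  //  (not q1 or not q2).
  branch 1 (add ((not q2 iff q5) and ((q5 or q2) or (q1 implies ((not q3 implies (not q2 and q2)) implies q1))))):
    ((not q2 iff q5) and ((q5 or q2) or (q1 implies ((not q3 implies (not q2 and q2)) implies q1)))): α-rule — add (not q2 iff q5), ((q5 or q2) or (q1 implies ((not q3 implies (not q2 and q2)) implies q1))).
    (not q2 iff q5): β-rule — branch into not q2, q5  //  not not q2, not q5.
      branch 1.1 (add not q2, q5):
        ((q5 or q2) or (q1 implies ((not q3 implies (not q2 and q2)) implies q1))): β-rule — branch into (q5 or q2)  //  (q1 implies ((not q3 implies (not q2 and q2)) implies q1)).
          branch 1.1.1 (add (q5 or q2)):
            (q5 or q2): β-rule — branch into q5  //  q2.
              branch 1.1.1.1 (add q5):
                ○ open, literals {q2=false, q3=false, q5=true}.
              branch 1.1.1.2 (add q2):
                × closes — contains both q2 and not q2.
          branch 1.1.2 (add (q1 implies ((not q3 implies (not q2 and q2)) implies q1))):
            (q1 implies ((not q3 implies (not q2 and q2)) implies q1)): β-rule — branch into not q1  //  ((not q3 implies (not q2 and q2)) implies q1).
              branch 1.1.2.1 (add not q1):
                ○ open, literals {q1=false, q2=false, q3=false, q5=true}.
              branch 1.1.2.2 (add ((not q3 implies (not q2 and q2)) implies q1)):
                ((not q3 implies (not q2 and q2)) implies q1): β-rule — branch into not (not q3 implies (not q2 and q2))  //  q1.
                  branch 1.1.2.2.1 (add not (not q3 implies (not q2 and q2))):
                    not (not q3 implies (not q2 and q2)): α-rule — add not q3, not (not q2 and q2).
                    not (not q2 and q2): β-rule — branch into not not q2  //  not q2.
                      branch 1.1.2.2.1.1 (add not not q2):
                        × closes — contains both q2 and not q2.
                      branch 1.1.2.2.1.2 (add not q2):
                        ○ open, literals {q2=false, q3=false, q5=true}.
                  branch 1.1.2.2.2 (add q1):
                    ○ open, literals {q1=true, q2=false, q3=false, q5=true}.
      branch 1.2 (add not not q2, not q5):
        ((q5 or q2) or (q1 implies ((not q3 implies (not q2 and q2)) implies q1))): β-rule — branch into (q5 or q2)  //  (q1 implies ((not q3 implies (not q2 and q2)) implies q1)).
          branch 1.2.1 (add (q5 or q2)):
            (q5 or q2): β-rule — branch into q5  //  q2.
              branch 1.2.1.1 (add q5):
                × closes — contains both q5 and not q5.
              branch 1.2.1.2 (add q2):
                ○ open, literals {q2=true, q3=false, q5=false}.
          branch 1.2.2 (add (q1 implies ((not q3 implies (not q2 and q2)) implies q1))):
            (q1 implies ((not q3 implies (not q2 and q2)) implies q1)): β-rule — branch into not q1  //  ((not q3 implies (not q2 and q2)) implies q1).
              branch 1.2.2.1 (add not q1):
                ○ open, literals {q1=false, q2=true, q3=false, q5=false}.
              branch 1.2.2.2 (add ((not q3 implies (not q2 and q2)) implies q1)):
                ((not q3 implies (not q2 and q2)) implies q1): β-rule — branch into not (not q3 implies (not q2 and q2))  //  q1.
                  branch 1.2.2.2.1 (add not (not q3 implies (not q2 and q2))):
                    not (not q3 implies (not q2 and q2)): α-rule — add not q3, not (not q2 and q2).
                    not (not q2 and q2): β-rule — branch into not not q2  //  not q2.
                      branch 1.2.2.2.1.1 (add not not q2):
                        ○ open, literals {q2=true, q3=false, q5=false}.
                      branch 1.2.2.2.1.2 (add not q2):
                        × closes — contains both q2 and not q2.
                  branch 1.2.2.2.2 (add q1):
                    ○ open, literals {q1=true, q2=true, q3=false, q5=false}.
  branch 2 (add (not q1 or not q2)):
    (not q1 or not q2): β-rule — branch into not q1  //  not q2.
      branch 2.1 (add not q1):
        ○ open, literals {q1=false, q3=false}.
      branch 2.2 (add not q2):
        ○ open, literals {q2=false, q3=false}.
4 branches closed, 10 open.
Each open branch fixes some atoms; the unmentioned ones are free. Counting distinct full assignments: branch {q2=false, q3=false, q5=true} (q1, q4) contributes 4 new; branch {q1=false, q2=false, q3=false, q5=true} (q4) contributes 0 new; branch {q2=false, q3=false, q5=true} (q1, q4) contributes 0 new; branch {q1=true, q2=false, q3=false, q5=true} (q4) contributes 0 new; branch {q2=true, q3=false, q5=false} (q1, q4) contributes 4 new; branch {q1=false, q2=true, q3=false, q5=false} (q4) contributes 0 new; branch {q2=true, q3=false, q5=false} (q1, q4) contributes 0 new; branch {q1=true, q2=true, q3=false, q5=false} (q4) contributes 0 new; branch {q1=false, q3=false} (q5, q2, q4) contributes 4 new; branch {q2=false, q3=false} (q1, q5, q4) contributes 2 new. Total: 14.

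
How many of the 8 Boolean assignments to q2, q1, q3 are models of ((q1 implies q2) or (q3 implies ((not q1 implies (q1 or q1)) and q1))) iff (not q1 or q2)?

6

Initial set: {(((q1 implies q2) or (q3 implies ((not q1 implies (q1 or q1)) and q1))) iff (not q1 or q2))}.
(((q1 implies q2) or (q3 implies ((not q1 implies (q1 or q1)) and q1))) iff (not q1 or q2)): β-rule — branch into ((q1 implies q2) or (q3 implies ((not q1 implies (q1 or q1)) and q1))), (not q1 or q2)  //  not ((q1 implies q2) or (q3 implies ((not q1 implies (q1 or q1)) and q1))), not (not q1 or q2).
  branch 1 (add ((q1 implies q2) or (q3 implies ((not q1 implies (q1 or q1)) and q1))), (not q1 or q2)):
    ((q1 implies q2) or (q3 implies ((not q1 implies (q1 or q1)) and q1))): β-rule — branch into (q1 implies q2)  //  (q3 implies ((not q1 implies (q1 or q1)) and q1)).
      branch 1.1 (add (q1 implies q2)):
        (not q1 or q2): β-rule — branch into not q1  //  q2.
          branch 1.1.1 (add not q1):
            (q1 implies q2): β-rule — branch into not q1  //  q2.
              branch 1.1.1.1 (add not q1):
                ○ open, literals {q1=F}.
              branch 1.1.1.2 (add q2):
                ○ open, literals {q1=F, q2=T}.
          branch 1.1.2 (add q2):
            (q1 implies q2): β-rule — branch into not q1  //  q2.
              branch 1.1.2.1 (add not q1):
                ○ open, literals {q1=F, q2=T}.
              branch 1.1.2.2 (add q2):
                ○ open, literals {q2=T}.
      branch 1.2 (add (q3 implies ((not q1 implies (q1 or q1)) and q1))):
        (not q1 or q2): β-rule — branch into not q1  //  q2.
          branch 1.2.1 (add not q1):
            (q3 implies ((not q1 implies (q1 or q1)) and q1)): β-rule — branch into not q3  //  ((not q1 implies (q1 or q1)) and q1).
              branch 1.2.1.1 (add not q3):
                ○ open, literals {q1=F, q3=F}.
              branch 1.2.1.2 (add ((not q1 implies (q1 or q1)) and q1)):
                ((not q1 implies (q1 or q1)) and q1): α-rule — add (not q1 implies (q1 or q1)), q1.
                × closes — contains both q1 and not q1.
          branch 1.2.2 (add q2):
            (q3 implies ((not q1 implies (q1 or q1)) and q1)): β-rule — branch into not q3  //  ((not q1 implies (q1 or q1)) and q1).
              branch 1.2.2.1 (add not q3):
                ○ open, literals {q2=T, q3=F}.
              branch 1.2.2.2 (add ((not q1 implies (q1 or q1)) and q1)):
                ((not q1 implies (q1 or q1)) and q1): α-rule — add (not q1 implies (q1 or q1)), q1.
                (not q1 implies (q1 or q1)): β-rule — branch into not not q1  //  (q1 or q1).
                  branch 1.2.2.2.1 (add not not q1):
                    ○ open, literals {q1=T, q2=T}.
                  branch 1.2.2.2.2 (add (q1 or q1)):
                    (q1 or q1): β-rule — branch into q1  //  q1.
                      branch 1.2.2.2.2.1 (add q1):
                        ○ open, literals {q1=T, q2=T}.
                      branch 1.2.2.2.2.2 (add q1):
                        ○ open, literals {q1=T, q2=T}.
  branch 2 (add not ((q1 implies q2) or (q3 implies ((not q1 implies (q1 or q1)) and q1))), not (not q1 or q2)):
    not ((q1 implies q2) or (q3 implies ((not q1 implies (q1 or q1)) and q1))): α-rule — add not (q1 implies q2), not (q3 implies ((not q1 implies (q1 or q1)) and q1)).
    not (not q1 or q2): α-rule — add not not q1, not q2.
    not (q1 implies q2): α-rule — add q1, not q2.
    not (q3 implies ((not q1 implies (q1 or q1)) and q1)): α-rule — add q3, not ((not q1 implies (q1 or q1)) and q1).
    not ((not q1 implies (q1 or q1)) and q1): β-rule — branch into not (not q1 implies (q1 or q1))  //  not q1.
      branch 2.1 (add not (not q1 implies (q1 or q1))):
        not (not q1 implies (q1 or q1)): α-rule — add not q1, not (q1 or q1).
        × closes — contains both q1 and not q1.
      branch 2.2 (add not q1):
        × closes — contains both q1 and not q1.
3 branches closed, 9 open.
Each open branch fixes some atoms; the unmentioned ones are free. Counting distinct full assignments: branch {q1=F} (q2, q3) contributes 4 new; branch {q1=F, q2=T} (q3) contributes 0 new; branch {q1=F, q2=T} (q3) contributes 0 new; branch {q2=T} (q1, q3) contributes 2 new; branch {q1=F, q3=F} (q2) contributes 0 new; branch {q2=T, q3=F} (q1) contributes 0 new; branch {q1=T, q2=T} (q3) contributes 0 new; branch {q1=T, q2=T} (q3) contributes 0 new; branch {q1=T, q2=T} (q3) contributes 0 new. Total: 6.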